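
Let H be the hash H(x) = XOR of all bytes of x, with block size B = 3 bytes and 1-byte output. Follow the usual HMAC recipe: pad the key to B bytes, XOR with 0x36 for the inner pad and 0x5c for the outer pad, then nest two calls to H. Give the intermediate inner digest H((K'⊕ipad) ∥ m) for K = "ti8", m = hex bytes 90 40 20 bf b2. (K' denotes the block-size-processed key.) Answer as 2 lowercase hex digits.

Key "ti8" = 74 69 38 is exactly B = 3 bytes: K' = 74 69 38.
K' ⊕ ipad = 42 5f 0e.
Inner input = 42 5f 0e ∥ 90 40 20 bf b2.
Inner hash: XOR 42⊕5f⊕0e⊕90⊕40⊕20⊕bf⊕b2 = ee.

ee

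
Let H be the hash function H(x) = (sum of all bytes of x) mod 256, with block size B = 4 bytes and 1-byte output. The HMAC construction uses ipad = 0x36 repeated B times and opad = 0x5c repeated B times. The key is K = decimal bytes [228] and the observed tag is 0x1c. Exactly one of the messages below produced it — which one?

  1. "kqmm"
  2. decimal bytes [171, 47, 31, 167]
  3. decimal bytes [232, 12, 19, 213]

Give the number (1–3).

3

Key decimal bytes [228] = e4 is 1 byte ≤ B = 4; zero-pad to 4 bytes: K' = e4 00 00 00.
K' ⊕ ipad = d2 36 36 36; K' ⊕ opad = b8 5c 5c 5c.
m1: inner = H(d2 36 36 36 6b 71 6d 6d) = 2a; tag = H(b8 5c 5c 5c 2a) = f6
m2: inner = H(d2 36 36 36 ab 2f 1f a7) = 14; tag = H(b8 5c 5c 5c 14) = e0
m3: inner = H(d2 36 36 36 e8 0c 13 d5) = 50; tag = H(b8 5c 5c 5c 50) = 1c ← matches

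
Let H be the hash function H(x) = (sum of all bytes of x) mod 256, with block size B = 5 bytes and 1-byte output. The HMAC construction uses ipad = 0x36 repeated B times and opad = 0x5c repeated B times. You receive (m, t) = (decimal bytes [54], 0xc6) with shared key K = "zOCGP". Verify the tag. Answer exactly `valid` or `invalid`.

Key "zOCGP" = 7a 4f 43 47 50 is exactly B = 5 bytes: K' = 7a 4f 43 47 50.
K' ⊕ ipad = 4c 79 75 71 66; K' ⊕ opad = 26 13 1f 1b 0c.
Inner hash: sum = 76+121+117+113+102+54 = 583; mod 256 = 71 → 47.
Outer hash (recomputed tag): sum = 38+19+31+27+12+71 = 198 → c6.
Recomputed tag = c6; claimed = c6 → match.

valid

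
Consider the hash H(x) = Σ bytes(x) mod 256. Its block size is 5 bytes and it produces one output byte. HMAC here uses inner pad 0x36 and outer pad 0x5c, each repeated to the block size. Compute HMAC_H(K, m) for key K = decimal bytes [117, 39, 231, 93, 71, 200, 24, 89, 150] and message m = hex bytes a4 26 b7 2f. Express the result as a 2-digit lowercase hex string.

62

Key decimal bytes [117, 39, 231, 93, 71, 200, 24, 89, 150] = 75 27 e7 5d 47 c8 18 59 96 is 9 bytes > B = 5, so hash it first: H(key) = f6, then zero-pad to 5 bytes: K' = f6 00 00 00 00.
K' ⊕ ipad = c0 36 36 36 36.  K' ⊕ opad = aa 5c 5c 5c 5c.
Inner input = (K'⊕ipad) ∥ m = c0 36 36 36 36 ∥ a4 26 b7 2f.
Inner hash: sum = 192+54+54+54+54+164+38+183+47 = 840; mod 256 = 72 → 48.
Outer input = (K'⊕opad) ∥ inner = aa 5c 5c 5c 5c ∥ 48.
Outer hash (tag): sum = 170+92+92+92+92+72 = 610; mod 256 = 98 → 62.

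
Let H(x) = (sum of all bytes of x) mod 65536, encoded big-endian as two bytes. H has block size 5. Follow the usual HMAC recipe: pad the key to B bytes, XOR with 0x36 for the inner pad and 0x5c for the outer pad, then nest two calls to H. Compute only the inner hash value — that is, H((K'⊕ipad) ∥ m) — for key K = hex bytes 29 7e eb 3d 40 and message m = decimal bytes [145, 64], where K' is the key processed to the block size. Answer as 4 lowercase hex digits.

Key hex bytes 29 7e eb 3d 40 is exactly B = 5 bytes: K' = 29 7e eb 3d 40.
K' ⊕ ipad = 1f 48 dd 0b 76.
Inner input = 1f 48 dd 0b 76 ∥ 91 40.
Inner hash: sum = 31+72+221+11+118+145+64 = 662 → 02 96.

0296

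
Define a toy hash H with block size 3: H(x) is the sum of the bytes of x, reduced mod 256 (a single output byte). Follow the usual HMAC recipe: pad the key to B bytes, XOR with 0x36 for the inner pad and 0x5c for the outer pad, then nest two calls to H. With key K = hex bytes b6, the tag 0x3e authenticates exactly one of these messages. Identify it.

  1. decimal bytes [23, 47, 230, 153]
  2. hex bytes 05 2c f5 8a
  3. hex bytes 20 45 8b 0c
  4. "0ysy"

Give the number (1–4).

2

Key hex bytes b6 is 1 byte ≤ B = 3; zero-pad to 3 bytes: K' = b6 00 00.
K' ⊕ ipad = 80 36 36; K' ⊕ opad = ea 5c 5c.
m1: inner = H(80 36 36 17 2f e6 99) = b1; tag = H(ea 5c 5c b1) = 53
m2: inner = H(80 36 36 05 2c f5 8a) = 9c; tag = H(ea 5c 5c 9c) = 3e ← matches
m3: inner = H(80 36 36 20 45 8b 0c) = e8; tag = H(ea 5c 5c e8) = 8a
m4: inner = H(80 36 36 30 79 73 79) = 81; tag = H(ea 5c 5c 81) = 23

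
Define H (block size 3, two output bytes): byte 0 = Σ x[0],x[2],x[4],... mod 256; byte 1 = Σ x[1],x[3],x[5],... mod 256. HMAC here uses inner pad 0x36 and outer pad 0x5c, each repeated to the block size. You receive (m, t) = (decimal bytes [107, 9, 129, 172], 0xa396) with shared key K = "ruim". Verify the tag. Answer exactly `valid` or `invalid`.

valid

Key "ruim" = 72 75 69 6d is 4 bytes > B = 3, so hash it first: H(key) = db e2, then zero-pad to 3 bytes: K' = db e2 00.
K' ⊕ ipad = ed d4 36; K' ⊕ opad = 87 be 5c.
Inner hash: even-index sum = 472 mod 256 = 216; odd-index sum = 448 mod 256 = 192 → d8 c0.
Outer hash (recomputed tag): even-index sum = 419 mod 256 = 163; odd-index sum = 406 mod 256 = 150 → a3 96.
Recomputed tag = a396; claimed = a396 → match.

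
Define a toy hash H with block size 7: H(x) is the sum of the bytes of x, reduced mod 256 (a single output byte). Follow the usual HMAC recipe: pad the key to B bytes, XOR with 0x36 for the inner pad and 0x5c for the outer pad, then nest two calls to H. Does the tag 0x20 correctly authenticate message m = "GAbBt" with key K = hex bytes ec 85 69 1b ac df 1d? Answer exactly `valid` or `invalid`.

Key hex bytes ec 85 69 1b ac df 1d is exactly B = 7 bytes: K' = ec 85 69 1b ac df 1d.
K' ⊕ ipad = da b3 5f 2d 9a e9 2b; K' ⊕ opad = b0 d9 35 47 f0 83 41.
Inner hash: sum = 218+179+95+45+154+233+43+71+65+98+66+116 = 1383; mod 256 = 103 → 67.
Outer hash (recomputed tag): sum = 176+217+53+71+240+131+65+103 = 1056; mod 256 = 32 → 20.
Recomputed tag = 20; claimed = 20 → match.

valid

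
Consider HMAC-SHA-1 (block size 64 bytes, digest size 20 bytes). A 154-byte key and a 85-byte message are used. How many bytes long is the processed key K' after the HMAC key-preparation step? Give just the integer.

Key is 154 > 64 bytes, so it is hashed to 20 bytes then zero-padded to 64: |K'| = 64.

64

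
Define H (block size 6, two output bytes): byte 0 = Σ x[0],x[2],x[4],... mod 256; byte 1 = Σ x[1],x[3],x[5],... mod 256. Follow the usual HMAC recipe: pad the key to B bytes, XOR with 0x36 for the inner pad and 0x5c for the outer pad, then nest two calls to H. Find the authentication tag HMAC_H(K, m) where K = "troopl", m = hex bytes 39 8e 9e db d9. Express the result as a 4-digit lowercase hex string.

18f1

Key "troopl" = 74 72 6f 6f 70 6c is exactly B = 6 bytes: K' = 74 72 6f 6f 70 6c.
K' ⊕ ipad = 42 44 59 59 46 5a.  K' ⊕ opad = 28 2e 33 33 2c 30.
Inner input = (K'⊕ipad) ∥ m = 42 44 59 59 46 5a ∥ 39 8e 9e db d9.
Inner hash: even-index sum = 657 mod 256 = 145; odd-index sum = 608 mod 256 = 96 → 91 60.
Outer input = (K'⊕opad) ∥ inner = 28 2e 33 33 2c 30 ∥ 91 60.
Outer hash (tag): even-index sum = 280 mod 256 = 24; odd-index sum = 241 mod 256 = 241 → 18 f1.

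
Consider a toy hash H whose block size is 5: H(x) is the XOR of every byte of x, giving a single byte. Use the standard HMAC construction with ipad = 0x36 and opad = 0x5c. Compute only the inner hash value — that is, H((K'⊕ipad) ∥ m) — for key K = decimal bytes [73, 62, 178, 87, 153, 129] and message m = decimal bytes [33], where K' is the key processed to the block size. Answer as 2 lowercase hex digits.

Key decimal bytes [73, 62, 178, 87, 153, 129] = 49 3e b2 57 99 81 is 6 bytes > B = 5, so hash it first: H(key) = 8a, then zero-pad to 5 bytes: K' = 8a 00 00 00 00.
K' ⊕ ipad = bc 36 36 36 36.
Inner input = bc 36 36 36 36 ∥ 21.
Inner hash: XOR bc⊕36⊕36⊕36⊕36⊕21 = 9d.

9d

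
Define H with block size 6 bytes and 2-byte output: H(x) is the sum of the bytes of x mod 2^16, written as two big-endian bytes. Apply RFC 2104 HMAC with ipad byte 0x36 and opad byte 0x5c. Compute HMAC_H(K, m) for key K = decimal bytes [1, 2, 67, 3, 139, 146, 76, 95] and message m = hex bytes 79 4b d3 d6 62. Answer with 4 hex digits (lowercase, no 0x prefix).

Key decimal bytes [1, 2, 67, 3, 139, 146, 76, 95] = 01 02 43 03 8b 92 4c 5f is 8 bytes > B = 6, so hash it first: H(key) = 02 11, then zero-pad to 6 bytes: K' = 02 11 00 00 00 00.
K' ⊕ ipad = 34 27 36 36 36 36.  K' ⊕ opad = 5e 4d 5c 5c 5c 5c.
Inner input = (K'⊕ipad) ∥ m = 34 27 36 36 36 36 ∥ 79 4b d3 d6 62.
Inner hash: sum = 52+39+54+54+54+54+121+75+211+214+98 = 1026 → 04 02.
Outer input = (K'⊕opad) ∥ inner = 5e 4d 5c 5c 5c 5c ∥ 04 02.
Outer hash (tag): sum = 94+77+92+92+92+92+4+2 = 545 → 02 21.

0221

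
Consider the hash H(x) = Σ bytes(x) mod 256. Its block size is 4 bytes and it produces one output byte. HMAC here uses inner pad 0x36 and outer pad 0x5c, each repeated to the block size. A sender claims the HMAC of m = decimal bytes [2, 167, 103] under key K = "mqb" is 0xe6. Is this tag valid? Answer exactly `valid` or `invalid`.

Key "mqb" = 6d 71 62 is 3 bytes ≤ B = 4; zero-pad to 4 bytes: K' = 6d 71 62 00.
K' ⊕ ipad = 5b 47 54 36; K' ⊕ opad = 31 2d 3e 5c.
Inner hash: sum = 91+71+84+54+2+167+103 = 572; mod 256 = 60 → 3c.
Outer hash (recomputed tag): sum = 49+45+62+92+60 = 308; mod 256 = 52 → 34.
Recomputed tag = 34; claimed = e6 → mismatch.

invalid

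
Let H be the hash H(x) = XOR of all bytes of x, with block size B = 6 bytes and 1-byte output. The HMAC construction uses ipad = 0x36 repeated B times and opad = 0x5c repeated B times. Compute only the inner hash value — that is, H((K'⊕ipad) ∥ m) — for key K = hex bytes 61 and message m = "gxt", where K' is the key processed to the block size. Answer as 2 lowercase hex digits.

0a

Key hex bytes 61 is 1 byte ≤ B = 6; zero-pad to 6 bytes: K' = 61 00 00 00 00 00.
K' ⊕ ipad = 57 36 36 36 36 36.
Inner input = 57 36 36 36 36 36 ∥ 67 78 74.
Inner hash: XOR 57⊕36⊕36⊕36⊕36⊕36⊕67⊕78⊕74 = 0a.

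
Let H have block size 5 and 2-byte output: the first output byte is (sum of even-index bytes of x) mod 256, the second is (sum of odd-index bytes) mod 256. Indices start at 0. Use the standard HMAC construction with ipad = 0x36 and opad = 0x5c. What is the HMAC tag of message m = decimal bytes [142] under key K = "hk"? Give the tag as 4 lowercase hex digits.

0d5d

Key "hk" = 68 6b is 2 bytes ≤ B = 5; zero-pad to 5 bytes: K' = 68 6b 00 00 00.
K' ⊕ ipad = 5e 5d 36 36 36.  K' ⊕ opad = 34 37 5c 5c 5c.
Inner input = (K'⊕ipad) ∥ m = 5e 5d 36 36 36 ∥ 8e.
Inner hash: even-index sum = 202 mod 256 = 202; odd-index sum = 289 mod 256 = 33 → ca 21.
Outer input = (K'⊕opad) ∥ inner = 34 37 5c 5c 5c ∥ ca 21.
Outer hash (tag): even-index sum = 269 mod 256 = 13; odd-index sum = 349 mod 256 = 93 → 0d 5d.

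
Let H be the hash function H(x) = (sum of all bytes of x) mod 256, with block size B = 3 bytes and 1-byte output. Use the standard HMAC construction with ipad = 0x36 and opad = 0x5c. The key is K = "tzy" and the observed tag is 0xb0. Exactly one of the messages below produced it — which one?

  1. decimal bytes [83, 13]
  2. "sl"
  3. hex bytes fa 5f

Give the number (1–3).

Key "tzy" = 74 7a 79 is exactly B = 3 bytes: K' = 74 7a 79.
K' ⊕ ipad = 42 4c 4f; K' ⊕ opad = 28 26 25.
m1: inner = H(42 4c 4f 53 0d) = 3d; tag = H(28 26 25 3d) = b0 ← matches
m2: inner = H(42 4c 4f 73 6c) = bc; tag = H(28 26 25 bc) = 2f
m3: inner = H(42 4c 4f fa 5f) = 36; tag = H(28 26 25 36) = a9

1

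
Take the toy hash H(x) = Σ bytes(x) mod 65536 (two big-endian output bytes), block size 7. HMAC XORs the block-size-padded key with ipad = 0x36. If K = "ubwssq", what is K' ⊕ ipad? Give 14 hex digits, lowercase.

43544145454736

Key "ubwssq" = 75 62 77 73 73 71 is 6 bytes ≤ B = 7; zero-pad to 7 bytes: K' = 75 62 77 73 73 71 00.
XOR each byte with 0x36: 75⊕36=43, 62⊕36=54, 77⊕36=41, 73⊕36=45, 73⊕36=45, 71⊕36=47, 00⊕36=36.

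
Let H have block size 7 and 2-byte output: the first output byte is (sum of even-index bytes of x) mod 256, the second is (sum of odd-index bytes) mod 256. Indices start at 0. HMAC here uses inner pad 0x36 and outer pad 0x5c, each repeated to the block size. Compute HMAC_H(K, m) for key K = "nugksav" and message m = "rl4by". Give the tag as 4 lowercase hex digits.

dc99

Key "nugksav" = 6e 75 67 6b 73 61 76 is exactly B = 7 bytes: K' = 6e 75 67 6b 73 61 76.
K' ⊕ ipad = 58 43 51 5d 45 57 40.  K' ⊕ opad = 32 29 3b 37 2f 3d 2a.
Inner input = (K'⊕ipad) ∥ m = 58 43 51 5d 45 57 40 ∥ 72 6c 34 62 79.
Inner hash: even-index sum = 508 mod 256 = 252; odd-index sum = 534 mod 256 = 22 → fc 16.
Outer input = (K'⊕opad) ∥ inner = 32 29 3b 37 2f 3d 2a ∥ fc 16.
Outer hash (tag): even-index sum = 220 mod 256 = 220; odd-index sum = 409 mod 256 = 153 → dc 99.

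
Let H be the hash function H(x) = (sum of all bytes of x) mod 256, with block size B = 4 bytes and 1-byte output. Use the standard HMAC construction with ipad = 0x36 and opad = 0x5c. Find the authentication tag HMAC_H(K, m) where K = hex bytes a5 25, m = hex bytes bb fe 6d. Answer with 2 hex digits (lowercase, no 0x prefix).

62

Key hex bytes a5 25 is 2 bytes ≤ B = 4; zero-pad to 4 bytes: K' = a5 25 00 00.
K' ⊕ ipad = 93 13 36 36.  K' ⊕ opad = f9 79 5c 5c.
Inner input = (K'⊕ipad) ∥ m = 93 13 36 36 ∥ bb fe 6d.
Inner hash: sum = 147+19+54+54+187+254+109 = 824; mod 256 = 56 → 38.
Outer input = (K'⊕opad) ∥ inner = f9 79 5c 5c ∥ 38.
Outer hash (tag): sum = 249+121+92+92+56 = 610; mod 256 = 98 → 62.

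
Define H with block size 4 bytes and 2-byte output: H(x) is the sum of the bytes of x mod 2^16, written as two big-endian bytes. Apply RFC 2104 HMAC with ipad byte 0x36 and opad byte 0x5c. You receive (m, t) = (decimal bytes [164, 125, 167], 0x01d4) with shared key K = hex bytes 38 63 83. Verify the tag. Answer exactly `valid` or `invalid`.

invalid

Key hex bytes 38 63 83 is 3 bytes ≤ B = 4; zero-pad to 4 bytes: K' = 38 63 83 00.
K' ⊕ ipad = 0e 55 b5 36; K' ⊕ opad = 64 3f df 5c.
Inner hash: sum = 14+85+181+54+164+125+167 = 790 → 03 16.
Outer hash (recomputed tag): sum = 100+63+223+92+3+22 = 503 → 01 f7.
Recomputed tag = 01f7; claimed = 01d4 → mismatch.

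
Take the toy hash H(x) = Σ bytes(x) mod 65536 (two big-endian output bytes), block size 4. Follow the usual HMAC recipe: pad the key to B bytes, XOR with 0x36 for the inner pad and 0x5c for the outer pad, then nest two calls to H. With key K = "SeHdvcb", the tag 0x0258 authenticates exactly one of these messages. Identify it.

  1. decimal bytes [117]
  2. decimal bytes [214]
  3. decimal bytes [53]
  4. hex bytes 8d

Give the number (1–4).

Key "SeHdvcb" = 53 65 48 64 76 63 62 is 7 bytes > B = 4, so hash it first: H(key) = 02 9f, then zero-pad to 4 bytes: K' = 02 9f 00 00.
K' ⊕ ipad = 34 a9 36 36; K' ⊕ opad = 5e c3 5c 5c.
m1: inner = H(34 a9 36 36 75) = 01 be; tag = H(5e c3 5c 5c 01 be) = 0298
m2: inner = H(34 a9 36 36 d6) = 02 1f; tag = H(5e c3 5c 5c 02 1f) = 01fa
m3: inner = H(34 a9 36 36 35) = 01 7e; tag = H(5e c3 5c 5c 01 7e) = 0258 ← matches
m4: inner = H(34 a9 36 36 8d) = 01 d6; tag = H(5e c3 5c 5c 01 d6) = 02b0

3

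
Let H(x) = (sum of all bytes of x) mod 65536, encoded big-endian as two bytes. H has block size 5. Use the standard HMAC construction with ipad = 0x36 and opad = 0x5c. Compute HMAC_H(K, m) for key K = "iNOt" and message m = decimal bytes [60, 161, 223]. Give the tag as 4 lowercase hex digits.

0165

Key "iNOt" = 69 4e 4f 74 is 4 bytes ≤ B = 5; zero-pad to 5 bytes: K' = 69 4e 4f 74 00.
K' ⊕ ipad = 5f 78 79 42 36.  K' ⊕ opad = 35 12 13 28 5c.
Inner input = (K'⊕ipad) ∥ m = 5f 78 79 42 36 ∥ 3c a1 df.
Inner hash: sum = 95+120+121+66+54+60+161+223 = 900 → 03 84.
Outer input = (K'⊕opad) ∥ inner = 35 12 13 28 5c ∥ 03 84.
Outer hash (tag): sum = 53+18+19+40+92+3+132 = 357 → 01 65.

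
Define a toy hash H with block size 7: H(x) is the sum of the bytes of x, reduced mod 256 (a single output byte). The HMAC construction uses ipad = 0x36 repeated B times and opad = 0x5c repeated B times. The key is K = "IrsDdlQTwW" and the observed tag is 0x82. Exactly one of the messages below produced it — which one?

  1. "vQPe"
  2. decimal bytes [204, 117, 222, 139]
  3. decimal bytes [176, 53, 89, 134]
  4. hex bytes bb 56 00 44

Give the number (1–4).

2

Key "IrsDdlQTwW" = 49 72 73 44 64 6c 51 54 77 57 is 10 bytes > B = 7, so hash it first: H(key) = b5, then zero-pad to 7 bytes: K' = b5 00 00 00 00 00 00.
K' ⊕ ipad = 83 36 36 36 36 36 36; K' ⊕ opad = e9 5c 5c 5c 5c 5c 5c.
m1: inner = H(83 36 36 36 36 36 36 76 51 50 65) = 43; tag = H(e9 5c 5c 5c 5c 5c 5c 43) = 54
m2: inner = H(83 36 36 36 36 36 36 cc 75 de 8b) = 71; tag = H(e9 5c 5c 5c 5c 5c 5c 71) = 82 ← matches
m3: inner = H(83 36 36 36 36 36 36 b0 35 59 86) = 8b; tag = H(e9 5c 5c 5c 5c 5c 5c 8b) = 9c
m4: inner = H(83 36 36 36 36 36 36 bb 56 00 44) = 1c; tag = H(e9 5c 5c 5c 5c 5c 5c 1c) = 2d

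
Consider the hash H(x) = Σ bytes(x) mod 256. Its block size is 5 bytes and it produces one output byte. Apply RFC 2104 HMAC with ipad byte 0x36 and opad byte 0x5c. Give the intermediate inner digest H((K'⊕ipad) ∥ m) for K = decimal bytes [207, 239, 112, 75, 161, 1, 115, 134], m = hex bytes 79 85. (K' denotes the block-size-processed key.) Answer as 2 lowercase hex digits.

Key decimal bytes [207, 239, 112, 75, 161, 1, 115, 134] = cf ef 70 4b a1 01 73 86 is 8 bytes > B = 5, so hash it first: H(key) = 14, then zero-pad to 5 bytes: K' = 14 00 00 00 00.
K' ⊕ ipad = 22 36 36 36 36.
Inner input = 22 36 36 36 36 ∥ 79 85.
Inner hash: sum = 34+54+54+54+54+121+133 = 504; mod 256 = 248 → f8.

f8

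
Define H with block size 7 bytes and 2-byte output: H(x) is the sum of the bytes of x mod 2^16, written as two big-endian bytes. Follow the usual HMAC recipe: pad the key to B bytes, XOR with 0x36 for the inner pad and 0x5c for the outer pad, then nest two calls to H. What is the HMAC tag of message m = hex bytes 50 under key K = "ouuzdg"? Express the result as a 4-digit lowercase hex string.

Key "ouuzdg" = 6f 75 75 7a 64 67 is 6 bytes ≤ B = 7; zero-pad to 7 bytes: K' = 6f 75 75 7a 64 67 00.
K' ⊕ ipad = 59 43 43 4c 52 51 36.  K' ⊕ opad = 33 29 29 26 38 3b 5c.
Inner input = (K'⊕ipad) ∥ m = 59 43 43 4c 52 51 36 ∥ 50.
Inner hash: sum = 89+67+67+76+82+81+54+80 = 596 → 02 54.
Outer input = (K'⊕opad) ∥ inner = 33 29 29 26 38 3b 5c ∥ 02 54.
Outer hash (tag): sum = 51+41+41+38+56+59+92+2+84 = 464 → 01 d0.

01d0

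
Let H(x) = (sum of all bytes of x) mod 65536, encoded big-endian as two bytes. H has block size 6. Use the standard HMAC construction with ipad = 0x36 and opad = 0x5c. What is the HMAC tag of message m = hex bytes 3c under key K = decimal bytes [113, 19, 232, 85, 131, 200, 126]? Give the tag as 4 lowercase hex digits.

Key decimal bytes [113, 19, 232, 85, 131, 200, 126] = 71 13 e8 55 83 c8 7e is 7 bytes > B = 6, so hash it first: H(key) = 03 8a, then zero-pad to 6 bytes: K' = 03 8a 00 00 00 00.
K' ⊕ ipad = 35 bc 36 36 36 36.  K' ⊕ opad = 5f d6 5c 5c 5c 5c.
Inner input = (K'⊕ipad) ∥ m = 35 bc 36 36 36 36 ∥ 3c.
Inner hash: sum = 53+188+54+54+54+54+60 = 517 → 02 05.
Outer input = (K'⊕opad) ∥ inner = 5f d6 5c 5c 5c 5c ∥ 02 05.
Outer hash (tag): sum = 95+214+92+92+92+92+2+5 = 684 → 02 ac.

02ac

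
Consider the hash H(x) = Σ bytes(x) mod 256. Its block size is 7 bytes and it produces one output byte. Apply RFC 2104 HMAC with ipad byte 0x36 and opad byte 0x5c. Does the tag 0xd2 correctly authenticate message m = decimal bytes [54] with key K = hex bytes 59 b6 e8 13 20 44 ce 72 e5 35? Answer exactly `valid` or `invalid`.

invalid

Key hex bytes 59 b6 e8 13 20 44 ce 72 e5 35 is 10 bytes > B = 7, so hash it first: H(key) = c8, then zero-pad to 7 bytes: K' = c8 00 00 00 00 00 00.
K' ⊕ ipad = fe 36 36 36 36 36 36; K' ⊕ opad = 94 5c 5c 5c 5c 5c 5c.
Inner hash: sum = 254+54+54+54+54+54+54+54 = 632; mod 256 = 120 → 78.
Outer hash (recomputed tag): sum = 148+92+92+92+92+92+92+120 = 820; mod 256 = 52 → 34.
Recomputed tag = 34; claimed = d2 → mismatch.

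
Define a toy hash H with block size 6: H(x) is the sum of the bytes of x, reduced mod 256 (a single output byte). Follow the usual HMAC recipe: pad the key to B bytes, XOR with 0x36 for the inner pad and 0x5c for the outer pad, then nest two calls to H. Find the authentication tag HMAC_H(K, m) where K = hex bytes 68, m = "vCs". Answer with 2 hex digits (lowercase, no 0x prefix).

Key hex bytes 68 is 1 byte ≤ B = 6; zero-pad to 6 bytes: K' = 68 00 00 00 00 00.
K' ⊕ ipad = 5e 36 36 36 36 36.  K' ⊕ opad = 34 5c 5c 5c 5c 5c.
Inner input = (K'⊕ipad) ∥ m = 5e 36 36 36 36 36 ∥ 76 43 73.
Inner hash: sum = 94+54+54+54+54+54+118+67+115 = 664; mod 256 = 152 → 98.
Outer input = (K'⊕opad) ∥ inner = 34 5c 5c 5c 5c 5c ∥ 98.
Outer hash (tag): sum = 52+92+92+92+92+92+152 = 664; mod 256 = 152 → 98.

98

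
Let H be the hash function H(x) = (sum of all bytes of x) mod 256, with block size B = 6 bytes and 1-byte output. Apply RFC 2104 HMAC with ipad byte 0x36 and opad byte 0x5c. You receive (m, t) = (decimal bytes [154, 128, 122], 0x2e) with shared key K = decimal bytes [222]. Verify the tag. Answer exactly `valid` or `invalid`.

invalid

Key decimal bytes [222] = de is 1 byte ≤ B = 6; zero-pad to 6 bytes: K' = de 00 00 00 00 00.
K' ⊕ ipad = e8 36 36 36 36 36; K' ⊕ opad = 82 5c 5c 5c 5c 5c.
Inner hash: sum = 232+54+54+54+54+54+154+128+122 = 906; mod 256 = 138 → 8a.
Outer hash (recomputed tag): sum = 130+92+92+92+92+92+138 = 728; mod 256 = 216 → d8.
Recomputed tag = d8; claimed = 2e → mismatch.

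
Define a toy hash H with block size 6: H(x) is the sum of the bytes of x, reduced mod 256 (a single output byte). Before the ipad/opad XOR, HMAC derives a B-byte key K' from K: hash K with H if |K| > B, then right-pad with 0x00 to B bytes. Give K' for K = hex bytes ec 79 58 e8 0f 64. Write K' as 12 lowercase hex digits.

ec7958e80f64

Key hex bytes ec 79 58 e8 0f 64 is exactly B = 6 bytes: K' = ec 79 58 e8 0f 64.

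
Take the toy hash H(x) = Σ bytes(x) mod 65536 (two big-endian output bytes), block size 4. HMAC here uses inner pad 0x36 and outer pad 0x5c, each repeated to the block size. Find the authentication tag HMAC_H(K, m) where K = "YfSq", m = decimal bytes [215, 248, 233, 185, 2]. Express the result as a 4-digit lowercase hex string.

015d

Key "YfSq" = 59 66 53 71 is exactly B = 4 bytes: K' = 59 66 53 71.
K' ⊕ ipad = 6f 50 65 47.  K' ⊕ opad = 05 3a 0f 2d.
Inner input = (K'⊕ipad) ∥ m = 6f 50 65 47 ∥ d7 f8 e9 b9 02.
Inner hash: sum = 111+80+101+71+215+248+233+185+2 = 1246 → 04 de.
Outer input = (K'⊕opad) ∥ inner = 05 3a 0f 2d ∥ 04 de.
Outer hash (tag): sum = 5+58+15+45+4+222 = 349 → 01 5d.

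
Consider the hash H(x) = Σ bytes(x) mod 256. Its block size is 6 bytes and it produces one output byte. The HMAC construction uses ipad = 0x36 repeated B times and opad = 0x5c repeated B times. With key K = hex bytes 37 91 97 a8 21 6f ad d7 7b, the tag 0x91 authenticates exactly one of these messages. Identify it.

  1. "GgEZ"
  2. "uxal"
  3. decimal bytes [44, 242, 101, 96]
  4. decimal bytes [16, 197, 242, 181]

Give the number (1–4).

Key hex bytes 37 91 97 a8 21 6f ad d7 7b is 9 bytes > B = 6, so hash it first: H(key) = 96, then zero-pad to 6 bytes: K' = 96 00 00 00 00 00.
K' ⊕ ipad = a0 36 36 36 36 36; K' ⊕ opad = ca 5c 5c 5c 5c 5c.
m1: inner = H(a0 36 36 36 36 36 47 67 45 5a) = fb; tag = H(ca 5c 5c 5c 5c 5c fb) = 91 ← matches
m2: inner = H(a0 36 36 36 36 36 75 78 61 6c) = 68; tag = H(ca 5c 5c 5c 5c 5c 68) = fe
m3: inner = H(a0 36 36 36 36 36 2c f2 65 60) = 91; tag = H(ca 5c 5c 5c 5c 5c 91) = 27
m4: inner = H(a0 36 36 36 36 36 10 c5 f2 b5) = 2a; tag = H(ca 5c 5c 5c 5c 5c 2a) = c0

1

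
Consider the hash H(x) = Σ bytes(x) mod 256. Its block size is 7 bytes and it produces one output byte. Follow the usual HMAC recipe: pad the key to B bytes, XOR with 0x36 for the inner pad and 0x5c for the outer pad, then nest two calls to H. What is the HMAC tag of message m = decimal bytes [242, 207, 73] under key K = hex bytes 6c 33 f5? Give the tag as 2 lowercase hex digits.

bc

Key hex bytes 6c 33 f5 is 3 bytes ≤ B = 7; zero-pad to 7 bytes: K' = 6c 33 f5 00 00 00 00.
K' ⊕ ipad = 5a 05 c3 36 36 36 36.  K' ⊕ opad = 30 6f a9 5c 5c 5c 5c.
Inner input = (K'⊕ipad) ∥ m = 5a 05 c3 36 36 36 36 ∥ f2 cf 49.
Inner hash: sum = 90+5+195+54+54+54+54+242+207+73 = 1028; mod 256 = 4 → 04.
Outer input = (K'⊕opad) ∥ inner = 30 6f a9 5c 5c 5c 5c ∥ 04.
Outer hash (tag): sum = 48+111+169+92+92+92+92+4 = 700; mod 256 = 188 → bc.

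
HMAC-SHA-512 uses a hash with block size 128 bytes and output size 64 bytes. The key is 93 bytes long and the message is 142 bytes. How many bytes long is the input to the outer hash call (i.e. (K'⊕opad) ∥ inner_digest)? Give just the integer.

192

Key is 93 ≤ 128 bytes, zero-padded: |K'| = 128.
Outer input = (K'⊕opad) ∥ H(inner) → 128 + 64 = 192 bytes.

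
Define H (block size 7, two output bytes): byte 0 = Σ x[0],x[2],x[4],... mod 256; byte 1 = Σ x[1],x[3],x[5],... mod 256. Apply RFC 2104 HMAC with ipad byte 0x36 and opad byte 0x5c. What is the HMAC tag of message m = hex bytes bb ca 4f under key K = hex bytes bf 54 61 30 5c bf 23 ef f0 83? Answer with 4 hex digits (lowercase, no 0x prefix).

Key hex bytes bf 54 61 30 5c bf 23 ef f0 83 is 10 bytes > B = 7, so hash it first: H(key) = 8f b5, then zero-pad to 7 bytes: K' = 8f b5 00 00 00 00 00.
K' ⊕ ipad = b9 83 36 36 36 36 36.  K' ⊕ opad = d3 e9 5c 5c 5c 5c 5c.
Inner input = (K'⊕ipad) ∥ m = b9 83 36 36 36 36 36 ∥ bb ca 4f.
Inner hash: even-index sum = 549 mod 256 = 37; odd-index sum = 505 mod 256 = 249 → 25 f9.
Outer input = (K'⊕opad) ∥ inner = d3 e9 5c 5c 5c 5c 5c ∥ 25 f9.
Outer hash (tag): even-index sum = 736 mod 256 = 224; odd-index sum = 454 mod 256 = 198 → e0 c6.

e0c6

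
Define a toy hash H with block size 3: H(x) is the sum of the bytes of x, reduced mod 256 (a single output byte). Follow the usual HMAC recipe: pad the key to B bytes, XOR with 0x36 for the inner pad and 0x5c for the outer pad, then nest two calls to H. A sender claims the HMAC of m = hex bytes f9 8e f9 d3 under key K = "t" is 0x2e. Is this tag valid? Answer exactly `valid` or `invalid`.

invalid

Key "t" = 74 is 1 byte ≤ B = 3; zero-pad to 3 bytes: K' = 74 00 00.
K' ⊕ ipad = 42 36 36; K' ⊕ opad = 28 5c 5c.
Inner hash: sum = 66+54+54+249+142+249+211 = 1025; mod 256 = 1 → 01.
Outer hash (recomputed tag): sum = 40+92+92+1 = 225 → e1.
Recomputed tag = e1; claimed = 2e → mismatch.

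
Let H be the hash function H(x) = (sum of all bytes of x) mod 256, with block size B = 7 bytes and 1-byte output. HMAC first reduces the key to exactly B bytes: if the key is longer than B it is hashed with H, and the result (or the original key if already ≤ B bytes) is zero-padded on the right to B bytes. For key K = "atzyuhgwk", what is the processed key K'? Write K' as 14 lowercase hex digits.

|K| = 9 > B = 7, so first hash the key.
H(K): sum = 97+116+122+121+117+104+103+119+107 = 1006; mod 256 = 238 → ee.
Zero-pad H(K) = ee to 7 bytes: K' = ee 00 00 00 00 00 00.

ee000000000000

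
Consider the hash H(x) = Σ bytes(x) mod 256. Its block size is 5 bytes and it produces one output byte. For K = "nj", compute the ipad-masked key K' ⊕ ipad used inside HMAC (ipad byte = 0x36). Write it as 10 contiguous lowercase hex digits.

Key "nj" = 6e 6a is 2 bytes ≤ B = 5; zero-pad to 5 bytes: K' = 6e 6a 00 00 00.
XOR each byte with 0x36: 6e⊕36=58, 6a⊕36=5c, 00⊕36=36, 00⊕36=36, 00⊕36=36.

585c363636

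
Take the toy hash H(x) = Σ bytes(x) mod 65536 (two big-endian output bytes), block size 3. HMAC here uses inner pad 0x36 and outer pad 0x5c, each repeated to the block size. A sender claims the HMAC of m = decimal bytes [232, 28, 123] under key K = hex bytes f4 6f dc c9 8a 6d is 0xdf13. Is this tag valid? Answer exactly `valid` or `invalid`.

Key hex bytes f4 6f dc c9 8a 6d is 6 bytes > B = 3, so hash it first: H(key) = 03 ff, then zero-pad to 3 bytes: K' = 03 ff 00.
K' ⊕ ipad = 35 c9 36; K' ⊕ opad = 5f a3 5c.
Inner hash: sum = 53+201+54+232+28+123 = 691 → 02 b3.
Outer hash (recomputed tag): sum = 95+163+92+2+179 = 531 → 02 13.
Recomputed tag = 0213; claimed = df13 → mismatch.

invalid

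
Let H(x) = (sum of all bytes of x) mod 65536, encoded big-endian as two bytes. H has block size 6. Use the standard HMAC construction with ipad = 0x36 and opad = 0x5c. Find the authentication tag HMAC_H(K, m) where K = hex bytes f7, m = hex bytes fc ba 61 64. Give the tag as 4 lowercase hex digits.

02c5

Key hex bytes f7 is 1 byte ≤ B = 6; zero-pad to 6 bytes: K' = f7 00 00 00 00 00.
K' ⊕ ipad = c1 36 36 36 36 36.  K' ⊕ opad = ab 5c 5c 5c 5c 5c.
Inner input = (K'⊕ipad) ∥ m = c1 36 36 36 36 36 ∥ fc ba 61 64.
Inner hash: sum = 193+54+54+54+54+54+252+186+97+100 = 1098 → 04 4a.
Outer input = (K'⊕opad) ∥ inner = ab 5c 5c 5c 5c 5c ∥ 04 4a.
Outer hash (tag): sum = 171+92+92+92+92+92+4+74 = 709 → 02 c5.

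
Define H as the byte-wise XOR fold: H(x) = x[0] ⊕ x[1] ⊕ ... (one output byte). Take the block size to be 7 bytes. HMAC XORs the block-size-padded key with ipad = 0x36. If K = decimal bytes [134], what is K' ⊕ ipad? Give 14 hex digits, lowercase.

Key decimal bytes [134] = 86 is 1 byte ≤ B = 7; zero-pad to 7 bytes: K' = 86 00 00 00 00 00 00.
XOR each byte with 0x36: 86⊕36=b0, 00⊕36=36, 00⊕36=36, 00⊕36=36, 00⊕36=36, 00⊕36=36, 00⊕36=36.

b0363636363636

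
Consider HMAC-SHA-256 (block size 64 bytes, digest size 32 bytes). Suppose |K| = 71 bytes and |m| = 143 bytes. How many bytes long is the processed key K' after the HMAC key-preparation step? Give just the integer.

64

Key is 71 > 64 bytes, so it is hashed to 32 bytes then zero-padded to 64: |K'| = 64.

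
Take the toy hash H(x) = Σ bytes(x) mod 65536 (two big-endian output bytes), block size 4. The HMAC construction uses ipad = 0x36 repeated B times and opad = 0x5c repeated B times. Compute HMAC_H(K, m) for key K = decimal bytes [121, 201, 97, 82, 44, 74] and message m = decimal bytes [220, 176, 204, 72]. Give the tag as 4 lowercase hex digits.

Key decimal bytes [121, 201, 97, 82, 44, 74] = 79 c9 61 52 2c 4a is 6 bytes > B = 4, so hash it first: H(key) = 02 6b, then zero-pad to 4 bytes: K' = 02 6b 00 00.
K' ⊕ ipad = 34 5d 36 36.  K' ⊕ opad = 5e 37 5c 5c.
Inner input = (K'⊕ipad) ∥ m = 34 5d 36 36 ∥ dc b0 cc 48.
Inner hash: sum = 52+93+54+54+220+176+204+72 = 925 → 03 9d.
Outer input = (K'⊕opad) ∥ inner = 5e 37 5c 5c ∥ 03 9d.
Outer hash (tag): sum = 94+55+92+92+3+157 = 493 → 01 ed.

01ed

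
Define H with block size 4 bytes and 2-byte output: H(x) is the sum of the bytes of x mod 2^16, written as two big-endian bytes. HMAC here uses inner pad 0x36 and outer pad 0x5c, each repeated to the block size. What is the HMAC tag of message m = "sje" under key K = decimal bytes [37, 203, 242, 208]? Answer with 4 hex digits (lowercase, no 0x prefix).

Key decimal bytes [37, 203, 242, 208] = 25 cb f2 d0 is exactly B = 4 bytes: K' = 25 cb f2 d0.
K' ⊕ ipad = 13 fd c4 e6.  K' ⊕ opad = 79 97 ae 8c.
Inner input = (K'⊕ipad) ∥ m = 13 fd c4 e6 ∥ 73 6a 65.
Inner hash: sum = 19+253+196+230+115+106+101 = 1020 → 03 fc.
Outer input = (K'⊕opad) ∥ inner = 79 97 ae 8c ∥ 03 fc.
Outer hash (tag): sum = 121+151+174+140+3+252 = 841 → 03 49.

0349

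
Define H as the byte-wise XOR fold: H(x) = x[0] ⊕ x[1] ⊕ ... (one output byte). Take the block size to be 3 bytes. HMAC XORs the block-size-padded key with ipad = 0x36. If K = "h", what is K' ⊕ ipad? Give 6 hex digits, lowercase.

Key "h" = 68 is 1 byte ≤ B = 3; zero-pad to 3 bytes: K' = 68 00 00.
XOR each byte with 0x36: 68⊕36=5e, 00⊕36=36, 00⊕36=36.

5e3636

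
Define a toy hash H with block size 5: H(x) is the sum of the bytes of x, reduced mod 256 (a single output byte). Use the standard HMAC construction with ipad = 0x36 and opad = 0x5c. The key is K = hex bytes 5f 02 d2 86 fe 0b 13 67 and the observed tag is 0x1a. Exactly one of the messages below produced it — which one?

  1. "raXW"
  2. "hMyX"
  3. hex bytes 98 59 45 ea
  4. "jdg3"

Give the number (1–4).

4

Key hex bytes 5f 02 d2 86 fe 0b 13 67 is 8 bytes > B = 5, so hash it first: H(key) = 3c, then zero-pad to 5 bytes: K' = 3c 00 00 00 00.
K' ⊕ ipad = 0a 36 36 36 36; K' ⊕ opad = 60 5c 5c 5c 5c.
m1: inner = H(0a 36 36 36 36 72 61 58 57) = 64; tag = H(60 5c 5c 5c 5c 64) = 34
m2: inner = H(0a 36 36 36 36 68 4d 79 58) = 68; tag = H(60 5c 5c 5c 5c 68) = 38
m3: inner = H(0a 36 36 36 36 98 59 45 ea) = 02; tag = H(60 5c 5c 5c 5c 02) = d2
m4: inner = H(0a 36 36 36 36 6a 64 67 33) = 4a; tag = H(60 5c 5c 5c 5c 4a) = 1a ← matches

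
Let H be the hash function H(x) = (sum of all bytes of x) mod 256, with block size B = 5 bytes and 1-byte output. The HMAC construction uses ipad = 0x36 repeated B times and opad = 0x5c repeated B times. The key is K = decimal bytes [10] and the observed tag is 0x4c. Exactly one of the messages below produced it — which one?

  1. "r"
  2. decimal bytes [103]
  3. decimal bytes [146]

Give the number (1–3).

1

Key decimal bytes [10] = 0a is 1 byte ≤ B = 5; zero-pad to 5 bytes: K' = 0a 00 00 00 00.
K' ⊕ ipad = 3c 36 36 36 36; K' ⊕ opad = 56 5c 5c 5c 5c.
m1: inner = H(3c 36 36 36 36 72) = 86; tag = H(56 5c 5c 5c 5c 86) = 4c ← matches
m2: inner = H(3c 36 36 36 36 67) = 7b; tag = H(56 5c 5c 5c 5c 7b) = 41
m3: inner = H(3c 36 36 36 36 92) = a6; tag = H(56 5c 5c 5c 5c a6) = 6c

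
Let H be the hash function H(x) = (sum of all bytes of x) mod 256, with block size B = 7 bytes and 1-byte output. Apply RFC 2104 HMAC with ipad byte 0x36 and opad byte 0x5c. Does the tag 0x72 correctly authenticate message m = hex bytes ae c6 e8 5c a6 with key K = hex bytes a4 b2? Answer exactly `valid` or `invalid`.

invalid

Key hex bytes a4 b2 is 2 bytes ≤ B = 7; zero-pad to 7 bytes: K' = a4 b2 00 00 00 00 00.
K' ⊕ ipad = 92 84 36 36 36 36 36; K' ⊕ opad = f8 ee 5c 5c 5c 5c 5c.
Inner hash: sum = 146+132+54+54+54+54+54+174+198+232+92+166 = 1410; mod 256 = 130 → 82.
Outer hash (recomputed tag): sum = 248+238+92+92+92+92+92+130 = 1076; mod 256 = 52 → 34.
Recomputed tag = 34; claimed = 72 → mismatch.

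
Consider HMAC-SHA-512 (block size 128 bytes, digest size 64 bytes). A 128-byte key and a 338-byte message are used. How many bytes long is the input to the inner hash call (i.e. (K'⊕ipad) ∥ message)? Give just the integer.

Key is 128 ≤ 128 bytes, zero-padded: |K'| = 128.
Inner input = (K'⊕ipad) ∥ m → 128 + 338 = 466 bytes.

466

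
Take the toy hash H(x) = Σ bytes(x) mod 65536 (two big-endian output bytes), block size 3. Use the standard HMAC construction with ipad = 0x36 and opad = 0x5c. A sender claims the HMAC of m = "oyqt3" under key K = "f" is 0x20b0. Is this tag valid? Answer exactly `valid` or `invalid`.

Key "f" = 66 is 1 byte ≤ B = 3; zero-pad to 3 bytes: K' = 66 00 00.
K' ⊕ ipad = 50 36 36; K' ⊕ opad = 3a 5c 5c.
Inner hash: sum = 80+54+54+111+121+113+116+51 = 700 → 02 bc.
Outer hash (recomputed tag): sum = 58+92+92+2+188 = 432 → 01 b0.
Recomputed tag = 01b0; claimed = 20b0 → mismatch.

invalid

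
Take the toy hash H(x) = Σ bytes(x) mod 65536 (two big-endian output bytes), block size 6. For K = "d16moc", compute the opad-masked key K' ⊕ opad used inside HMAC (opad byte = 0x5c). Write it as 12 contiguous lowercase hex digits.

386d6a31333f

Key "d16moc" = 64 31 36 6d 6f 63 is exactly B = 6 bytes: K' = 64 31 36 6d 6f 63.
XOR each byte with 0x5c: 64⊕5c=38, 31⊕5c=6d, 36⊕5c=6a, 6d⊕5c=31, 6f⊕5c=33, 63⊕5c=3f.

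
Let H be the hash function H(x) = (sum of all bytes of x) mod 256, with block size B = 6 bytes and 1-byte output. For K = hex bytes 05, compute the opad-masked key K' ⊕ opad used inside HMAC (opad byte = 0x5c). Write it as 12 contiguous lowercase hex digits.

595c5c5c5c5c

Key hex bytes 05 is 1 byte ≤ B = 6; zero-pad to 6 bytes: K' = 05 00 00 00 00 00.
XOR each byte with 0x5c: 05⊕5c=59, 00⊕5c=5c, 00⊕5c=5c, 00⊕5c=5c, 00⊕5c=5c, 00⊕5c=5c.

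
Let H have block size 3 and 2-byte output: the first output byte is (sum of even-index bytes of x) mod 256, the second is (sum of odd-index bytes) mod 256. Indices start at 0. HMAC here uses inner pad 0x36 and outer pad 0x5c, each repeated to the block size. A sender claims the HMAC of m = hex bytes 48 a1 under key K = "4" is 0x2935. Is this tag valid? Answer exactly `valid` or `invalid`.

Key "4" = 34 is 1 byte ≤ B = 3; zero-pad to 3 bytes: K' = 34 00 00.
K' ⊕ ipad = 02 36 36; K' ⊕ opad = 68 5c 5c.
Inner hash: even-index sum = 217 mod 256 = 217; odd-index sum = 126 mod 256 = 126 → d9 7e.
Outer hash (recomputed tag): even-index sum = 322 mod 256 = 66; odd-index sum = 309 mod 256 = 53 → 42 35.
Recomputed tag = 4235; claimed = 2935 → mismatch.

invalid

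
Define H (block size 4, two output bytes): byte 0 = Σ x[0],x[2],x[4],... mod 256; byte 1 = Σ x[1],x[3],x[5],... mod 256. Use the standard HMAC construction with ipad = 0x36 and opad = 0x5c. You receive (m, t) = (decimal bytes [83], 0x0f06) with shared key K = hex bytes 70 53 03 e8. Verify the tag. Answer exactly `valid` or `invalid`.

invalid

Key hex bytes 70 53 03 e8 is exactly B = 4 bytes: K' = 70 53 03 e8.
K' ⊕ ipad = 46 65 35 de; K' ⊕ opad = 2c 0f 5f b4.
Inner hash: even-index sum = 206 mod 256 = 206; odd-index sum = 323 mod 256 = 67 → ce 43.
Outer hash (recomputed tag): even-index sum = 345 mod 256 = 89; odd-index sum = 262 mod 256 = 6 → 59 06.
Recomputed tag = 5906; claimed = 0f06 → mismatch.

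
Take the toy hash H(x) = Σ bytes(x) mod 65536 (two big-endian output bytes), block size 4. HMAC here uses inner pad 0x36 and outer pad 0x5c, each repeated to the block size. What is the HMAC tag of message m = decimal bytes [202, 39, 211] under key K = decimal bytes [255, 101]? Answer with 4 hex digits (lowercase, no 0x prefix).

Key decimal bytes [255, 101] = ff 65 is 2 bytes ≤ B = 4; zero-pad to 4 bytes: K' = ff 65 00 00.
K' ⊕ ipad = c9 53 36 36.  K' ⊕ opad = a3 39 5c 5c.
Inner input = (K'⊕ipad) ∥ m = c9 53 36 36 ∥ ca 27 d3.
Inner hash: sum = 201+83+54+54+202+39+211 = 844 → 03 4c.
Outer input = (K'⊕opad) ∥ inner = a3 39 5c 5c ∥ 03 4c.
Outer hash (tag): sum = 163+57+92+92+3+76 = 483 → 01 e3.

01e3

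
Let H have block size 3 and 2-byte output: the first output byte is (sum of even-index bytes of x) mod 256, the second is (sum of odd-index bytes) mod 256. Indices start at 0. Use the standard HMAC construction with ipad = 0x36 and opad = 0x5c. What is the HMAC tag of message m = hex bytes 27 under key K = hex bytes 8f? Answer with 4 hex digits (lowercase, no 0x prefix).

8c4b

Key hex bytes 8f is 1 byte ≤ B = 3; zero-pad to 3 bytes: K' = 8f 00 00.
K' ⊕ ipad = b9 36 36.  K' ⊕ opad = d3 5c 5c.
Inner input = (K'⊕ipad) ∥ m = b9 36 36 ∥ 27.
Inner hash: even-index sum = 239 mod 256 = 239; odd-index sum = 93 mod 256 = 93 → ef 5d.
Outer input = (K'⊕opad) ∥ inner = d3 5c 5c ∥ ef 5d.
Outer hash (tag): even-index sum = 396 mod 256 = 140; odd-index sum = 331 mod 256 = 75 → 8c 4b.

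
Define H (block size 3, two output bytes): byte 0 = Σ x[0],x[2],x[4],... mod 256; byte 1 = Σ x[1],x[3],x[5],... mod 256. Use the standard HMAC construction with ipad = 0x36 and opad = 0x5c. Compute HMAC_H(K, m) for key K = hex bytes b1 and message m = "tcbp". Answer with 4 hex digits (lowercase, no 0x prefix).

Key hex bytes b1 is 1 byte ≤ B = 3; zero-pad to 3 bytes: K' = b1 00 00.
K' ⊕ ipad = 87 36 36.  K' ⊕ opad = ed 5c 5c.
Inner input = (K'⊕ipad) ∥ m = 87 36 36 ∥ 74 63 62 70.
Inner hash: even-index sum = 400 mod 256 = 144; odd-index sum = 268 mod 256 = 12 → 90 0c.
Outer input = (K'⊕opad) ∥ inner = ed 5c 5c ∥ 90 0c.
Outer hash (tag): even-index sum = 341 mod 256 = 85; odd-index sum = 236 mod 256 = 236 → 55 ec.

55ec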